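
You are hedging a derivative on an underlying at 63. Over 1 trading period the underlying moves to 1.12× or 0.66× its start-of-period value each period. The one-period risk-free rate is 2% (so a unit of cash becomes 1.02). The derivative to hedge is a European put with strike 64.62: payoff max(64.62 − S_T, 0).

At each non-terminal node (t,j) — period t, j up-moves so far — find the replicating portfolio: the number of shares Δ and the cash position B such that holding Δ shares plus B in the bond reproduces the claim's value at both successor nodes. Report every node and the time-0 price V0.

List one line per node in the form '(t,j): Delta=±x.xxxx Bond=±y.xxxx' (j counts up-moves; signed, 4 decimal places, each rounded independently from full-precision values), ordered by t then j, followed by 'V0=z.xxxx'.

(0,0): Delta=-0.7950 Bond=54.9974
V0=4.9105

The replicating-portfolio and risk-neutral prices coincide; use p* = (1.02−0.66)/(1.12−0.66) = 0.7826 for the latter.
Payoff layer (t=1): V(1,0)=23.0400, V(1,1)=0.0000
(0,0): S=63.0000. Δ = (V_up−V_dn)/(S_up−S_dn) = (0.0000−23.0400)/(70.5600−41.5800) = -0.7950. V = [p*·0.0000 + (1−p*)·23.0400]/1.02 = 4.9105. B = V − Δ·S = 54.9974.
The time-0 hedge costs 4.9105, which is the no-arbitrage price.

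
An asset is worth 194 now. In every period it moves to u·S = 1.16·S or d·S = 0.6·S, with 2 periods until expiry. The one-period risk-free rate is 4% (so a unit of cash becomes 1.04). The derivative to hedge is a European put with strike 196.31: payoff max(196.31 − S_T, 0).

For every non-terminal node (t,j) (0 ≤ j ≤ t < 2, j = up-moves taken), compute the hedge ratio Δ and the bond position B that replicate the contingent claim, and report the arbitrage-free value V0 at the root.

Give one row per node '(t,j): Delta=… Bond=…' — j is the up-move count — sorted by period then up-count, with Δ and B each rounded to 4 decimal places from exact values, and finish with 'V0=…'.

Under the risk-neutral measure, an up-move has probability p* = (R−d)/(u−d) = 0.7857 and values discount at R = 1.04.
Terminal payoffs: V(2,0)=126.4700, V(2,1)=61.2860, V(2,2)=0.0000
Node (1,0) S=116.4000: V=(p*·61.2860+(1−p*)·126.4700)/1.04=72.3596; Δ=(61.2860−126.4700)/(135.0240−69.8400)=-1.0000; B=V−Δ·S=188.7596
Node (1,1) S=225.0400: V=(p*·0.0000+(1−p*)·61.2860)/1.04=12.6276; Δ=(0.0000−61.2860)/(261.0464−135.0240)=-0.4863; B=V−Δ·S=122.0669
Node (0,0) S=194.0000: V=(p*·12.6276+(1−p*)·72.3596)/1.04=24.4494; Δ=(12.6276−72.3596)/(225.0400−116.4000)=-0.5498; B=V−Δ·S=131.1136
Check: Δ(0,0)·S0 + B(0,0) = 24.4494 = V0.

(0,0): Delta=-0.5498 Bond=131.1136
(1,0): Delta=-1.0000 Bond=188.7596
(1,1): Delta=-0.4863 Bond=122.0669
V0=24.4494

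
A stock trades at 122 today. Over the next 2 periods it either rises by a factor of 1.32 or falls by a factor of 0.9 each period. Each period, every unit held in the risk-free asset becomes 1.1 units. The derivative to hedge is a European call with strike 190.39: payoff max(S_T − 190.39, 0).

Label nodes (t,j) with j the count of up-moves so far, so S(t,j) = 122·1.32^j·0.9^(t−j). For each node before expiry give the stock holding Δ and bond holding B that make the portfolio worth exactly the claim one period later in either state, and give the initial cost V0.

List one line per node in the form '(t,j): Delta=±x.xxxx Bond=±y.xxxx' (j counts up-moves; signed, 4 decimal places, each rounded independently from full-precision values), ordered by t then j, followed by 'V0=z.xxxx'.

The replicating-portfolio and risk-neutral prices coincide; use p* = (1.1−0.9)/(1.32−0.9) = 0.4762 for the latter.
Terminal values V(2,·): V(2,0)=0.0000, V(2,1)=0.0000, V(2,2)=22.1828
Node (1,0) S=109.8000: V=(p*·0.0000+(1−p*)·0.0000)/1.1=0.0000; Δ=(0.0000−0.0000)/(144.9360−98.8200)=0.0000; B=V−Δ·S=0.0000
Node (1,1) S=161.0400: V=(p*·22.1828+(1−p*)·0.0000)/1.1=9.6029; Δ=(22.1828−0.0000)/(212.5728−144.9360)=0.3280; B=V−Δ·S=-43.2132
Node (0,0) S=122.0000: V=(p*·9.6029+(1−p*)·0.0000)/1.1=4.1571; Δ=(9.6029−0.0000)/(161.0400−109.8000)=0.1874; B=V−Δ·S=-18.7070
The time-0 hedge costs 4.1571, which is the no-arbitrage price.

(0,0): Delta=0.1874 Bond=-18.7070
(1,0): Delta=0.0000 Bond=0.0000
(1,1): Delta=0.3280 Bond=-43.2132
V0=4.1571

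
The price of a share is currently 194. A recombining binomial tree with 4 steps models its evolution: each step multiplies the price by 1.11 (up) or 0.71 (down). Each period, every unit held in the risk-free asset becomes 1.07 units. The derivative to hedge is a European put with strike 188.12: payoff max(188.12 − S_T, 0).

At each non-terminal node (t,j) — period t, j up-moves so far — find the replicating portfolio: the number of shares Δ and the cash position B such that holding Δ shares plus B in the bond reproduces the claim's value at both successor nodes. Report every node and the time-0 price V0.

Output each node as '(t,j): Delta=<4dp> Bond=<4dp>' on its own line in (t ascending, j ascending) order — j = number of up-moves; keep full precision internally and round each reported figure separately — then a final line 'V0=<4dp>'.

(0,0): Delta=-0.1855 Bond=38.8081
(1,0): Delta=-0.9967 Bond=153.2598
(1,1): Delta=-0.1278 Bond=29.1096
(2,0): Delta=-1.0000 Bond=164.3113
(2,1): Delta=-0.9965 Bond=163.9520
(2,2): Delta=-0.0661 Bond=16.3912
(3,0): Delta=-1.0000 Bond=175.8131
(3,1): Delta=-1.0000 Bond=175.8131
(3,2): Delta=-0.9962 Bond=175.3859
(3,3): Delta=0.0000 Bond=0.0000
V0=2.8229

Under the risk-neutral measure, an up-move has probability p* = (R−d)/(u−d) = 0.9000 and values discount at R = 1.07.
At expiry t=4: V(4,0)=138.8213, V(4,1)=111.0474, V(4,2)=67.6263, V(4,3)=0.0000, V(4,4)=0.0000
  t=3,j=0: stock 69.4347 → up 77.0726 (V=111.0474), down 49.2987 (V=138.8213). Price 106.3784; hedge Δ=-1.0000, bond B=175.8131.
  t=3,j=1: stock 108.5529 → up 120.4937 (V=67.6263), down 77.0726 (V=111.0474). Price 67.2602; hedge Δ=-1.0000, bond B=175.8131.
  t=3,j=2: stock 169.7095 → up 188.3775 (V=0.0000), down 120.4937 (V=67.6263). Price 6.3202; hedge Δ=-0.9962, bond B=175.3859.
  t=3,j=3: stock 265.3204 → up 294.5057 (V=0.0000), down 188.3775 (V=0.0000). Price 0.0000; hedge Δ=0.0000, bond B=0.0000.
  t=2,j=0: stock 97.7954 → up 108.5529 (V=67.2602), down 69.4347 (V=106.3784). Price 66.5159; hedge Δ=-1.0000, bond B=164.3113.
  t=2,j=1: stock 152.8914 → up 169.7095 (V=6.3202), down 108.5529 (V=67.2602). Price 11.6021; hedge Δ=-0.9965, bond B=163.9520.
  t=2,j=2: stock 239.0274 → up 265.3204 (V=0.0000), down 169.7095 (V=6.3202). Price 0.5907; hedge Δ=-0.0661, bond B=16.3912.
  t=1,j=0: stock 137.7400 → up 152.8914 (V=11.6021), down 97.7954 (V=66.5159). Price 15.9752; hedge Δ=-0.9967, bond B=153.2598.
  t=1,j=1: stock 215.3400 → up 239.0274 (V=0.5907), down 152.8914 (V=11.6021). Price 1.5811; hedge Δ=-0.1278, bond B=29.1096.
  t=0,j=0: stock 194.0000 → up 215.3400 (V=1.5811), down 137.7400 (V=15.9752). Price 2.8229; hedge Δ=-0.1855, bond B=38.8081.
Self-financing check: at every node Δ·S+B equals the discounted successor values.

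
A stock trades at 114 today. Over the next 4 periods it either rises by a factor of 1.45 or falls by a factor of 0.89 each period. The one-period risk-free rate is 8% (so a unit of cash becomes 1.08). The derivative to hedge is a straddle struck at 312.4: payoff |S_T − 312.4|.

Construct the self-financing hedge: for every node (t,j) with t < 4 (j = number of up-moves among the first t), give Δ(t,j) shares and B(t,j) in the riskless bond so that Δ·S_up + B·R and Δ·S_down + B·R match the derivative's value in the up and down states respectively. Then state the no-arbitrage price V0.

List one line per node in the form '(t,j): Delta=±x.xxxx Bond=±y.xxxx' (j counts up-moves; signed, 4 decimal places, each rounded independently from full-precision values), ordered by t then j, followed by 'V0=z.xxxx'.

Since d<R<u, set p* = (R−d)/(u−d) = 0.3393; price each node as the discounted p*-expectation of its children.
At expiry t=4: V(4,0)=240.8738, V(4,1)=195.8686, V(4,2)=122.5455, V(4,3)=3.0865, V(4,4)=191.5377
(3,0): S=80.3665. Δ = (V_up−V_dn)/(S_up−S_dn) = (195.8686−240.8738)/(116.5314−71.5262) = -1.0000. V = [p*·195.8686 + (1−p*)·240.8738]/1.08 = 208.8928. B = V − Δ·S = 289.2593.
(3,1): S=130.9341. Δ = (V_up−V_dn)/(S_up−S_dn) = (122.5455−195.8686)/(189.8545−116.5314) = -1.0000. V = [p*·122.5455 + (1−p*)·195.8686]/1.08 = 158.3251. B = V − Δ·S = 289.2593.
(3,2): S=213.3196. Δ = (V_up−V_dn)/(S_up−S_dn) = (3.0865−122.5455)/(309.3135−189.8545) = -1.0000. V = [p*·3.0865 + (1−p*)·122.5455]/1.08 = 75.9396. B = V − Δ·S = 289.2593.
(3,3): S=347.5433. Δ = (V_up−V_dn)/(S_up−S_dn) = (191.5377−3.0865)/(503.9377−309.3135) = 0.9683. V = [p*·191.5377 + (1−p*)·3.0865]/1.08 = 62.0605. B = V − Δ·S = -274.4595.
(2,0): S=90.2994. Δ = (V_up−V_dn)/(S_up−S_dn) = (158.3251−208.8928)/(130.9341−80.3665) = -1.0000. V = [p*·158.3251 + (1−p*)·208.8928]/1.08 = 177.5332. B = V − Δ·S = 267.8326.
(2,1): S=147.1170. Δ = (V_up−V_dn)/(S_up−S_dn) = (75.9396−158.3251)/(213.3196−130.9341) = -1.0000. V = [p*·75.9396 + (1−p*)·158.3251]/1.08 = 120.7156. B = V − Δ·S = 267.8326.
(2,2): S=239.6850. Δ = (V_up−V_dn)/(S_up−S_dn) = (62.0605−75.9396)/(347.5433−213.3196) = -0.1034. V = [p*·62.0605 + (1−p*)·75.9396]/1.08 = 65.9543. B = V − Δ·S = 90.7384.
(1,0): S=101.4600. Δ = (V_up−V_dn)/(S_up−S_dn) = (120.7156−177.5332)/(147.1170−90.2994) = -1.0000. V = [p*·120.7156 + (1−p*)·177.5332]/1.08 = 146.5332. B = V − Δ·S = 247.9932.
(1,1): S=165.3000. Δ = (V_up−V_dn)/(S_up−S_dn) = (65.9543−120.7156)/(239.6850−147.1170) = -0.5916. V = [p*·65.9543 + (1−p*)·120.7156]/1.08 = 94.5703. B = V − Δ·S = 192.3584.
(0,0): S=114.0000. Δ = (V_up−V_dn)/(S_up−S_dn) = (94.5703−146.5332)/(165.3000−101.4600) = -0.8140. V = [p*·94.5703 + (1−p*)·146.5332]/1.08 = 119.3546. B = V − Δ·S = 212.1455.
Each (Δ,B) replicates both successor values, so the strategy is self-financing and V0 is arbitrage-free.

(0,0): Delta=-0.8140 Bond=212.1455
(1,0): Delta=-1.0000 Bond=247.9932
(1,1): Delta=-0.5916 Bond=192.3584
(2,0): Delta=-1.0000 Bond=267.8326
(2,1): Delta=-1.0000 Bond=267.8326
(2,2): Delta=-0.1034 Bond=90.7384
(3,0): Delta=-1.0000 Bond=289.2593
(3,1): Delta=-1.0000 Bond=289.2593
(3,2): Delta=-1.0000 Bond=289.2593
(3,3): Delta=0.9683 Bond=-274.4595
V0=119.3546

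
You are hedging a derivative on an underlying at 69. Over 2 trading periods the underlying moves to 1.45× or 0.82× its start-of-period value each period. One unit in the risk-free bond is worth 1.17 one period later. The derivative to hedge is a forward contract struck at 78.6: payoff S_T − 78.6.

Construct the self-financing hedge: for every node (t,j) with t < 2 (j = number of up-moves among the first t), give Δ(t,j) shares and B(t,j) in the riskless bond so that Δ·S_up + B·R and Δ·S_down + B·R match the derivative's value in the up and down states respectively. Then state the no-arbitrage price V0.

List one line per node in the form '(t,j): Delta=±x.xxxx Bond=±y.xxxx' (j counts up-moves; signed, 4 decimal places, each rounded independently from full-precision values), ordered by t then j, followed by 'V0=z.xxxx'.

The replicating-portfolio and risk-neutral prices coincide; use p* = (1.17−0.82)/(1.45−0.82) = 0.5556 for the latter.
Terminal payoffs: V(2,0)=-32.2044, V(2,1)=3.4410, V(2,2)=66.4725
  t=1,j=0: stock 56.5800 → up 82.0410 (V=3.4410), down 46.3956 (V=-32.2044). Price -10.5995; hedge Δ=1.0000, bond B=-67.1795.
  t=1,j=1: stock 100.0500 → up 145.0725 (V=66.4725), down 82.0410 (V=3.4410). Price 32.8705; hedge Δ=1.0000, bond B=-67.1795.
  t=0,j=0: stock 69.0000 → up 100.0500 (V=32.8705), down 56.5800 (V=-10.5995). Price 11.5816; hedge Δ=1.0000, bond B=-57.4184.
Each (Δ,B) replicates both successor values, so the strategy is self-financing and V0 is arbitrage-free.

(0,0): Delta=1.0000 Bond=-57.4184
(1,0): Delta=1.0000 Bond=-67.1795
(1,1): Delta=1.0000 Bond=-67.1795
V0=11.5816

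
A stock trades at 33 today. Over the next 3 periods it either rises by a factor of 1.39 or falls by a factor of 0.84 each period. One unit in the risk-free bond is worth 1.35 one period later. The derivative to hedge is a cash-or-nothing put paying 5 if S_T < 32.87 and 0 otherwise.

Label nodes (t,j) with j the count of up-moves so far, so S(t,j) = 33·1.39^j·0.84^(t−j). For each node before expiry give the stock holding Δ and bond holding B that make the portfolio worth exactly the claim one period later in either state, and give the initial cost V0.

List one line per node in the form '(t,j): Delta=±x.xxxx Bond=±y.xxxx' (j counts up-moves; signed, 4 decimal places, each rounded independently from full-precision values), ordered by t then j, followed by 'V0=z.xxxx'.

The replicating-portfolio and risk-neutral prices coincide; use p* = (1.35−0.84)/(1.39−0.84) = 0.9273 for the latter.
Terminal payoffs: V(3,0)=5.0000, V(3,1)=5.0000, V(3,2)=0.0000, V(3,3)=0.0000
  t=2,j=0: stock 23.2848 → up 32.3659 (V=5.0000), down 19.5592 (V=5.0000). Price 3.7037; hedge Δ=0.0000, bond B=3.7037.
  t=2,j=1: stock 38.5308 → up 53.5578 (V=0.0000), down 32.3659 (V=5.0000). Price 0.2694; hedge Δ=-0.2359, bond B=9.3603.
  t=2,j=2: stock 63.7593 → up 88.6254 (V=0.0000), down 53.5578 (V=0.0000). Price 0.0000; hedge Δ=0.0000, bond B=0.0000.
  t=1,j=0: stock 27.7200 → up 38.5308 (V=0.2694), down 23.2848 (V=3.7037). Price 0.3845; hedge Δ=-0.2253, bond B=6.6288.
  t=1,j=1: stock 45.8700 → up 63.7593 (V=0.0000), down 38.5308 (V=0.2694). Price 0.0145; hedge Δ=-0.0107, bond B=0.5043.
  t=0,j=0: stock 33.0000 → up 45.8700 (V=0.0145), down 27.7200 (V=0.3845). Price 0.0307; hedge Δ=-0.0204, bond B=0.7035.
The time-0 hedge costs 0.0307, which is the no-arbitrage price.

(0,0): Delta=-0.0204 Bond=0.7035
(1,0): Delta=-0.2253 Bond=6.6288
(1,1): Delta=-0.0107 Bond=0.5043
(2,0): Delta=0.0000 Bond=3.7037
(2,1): Delta=-0.2359 Bond=9.3603
(2,2): Delta=0.0000 Bond=0.0000
V0=0.0307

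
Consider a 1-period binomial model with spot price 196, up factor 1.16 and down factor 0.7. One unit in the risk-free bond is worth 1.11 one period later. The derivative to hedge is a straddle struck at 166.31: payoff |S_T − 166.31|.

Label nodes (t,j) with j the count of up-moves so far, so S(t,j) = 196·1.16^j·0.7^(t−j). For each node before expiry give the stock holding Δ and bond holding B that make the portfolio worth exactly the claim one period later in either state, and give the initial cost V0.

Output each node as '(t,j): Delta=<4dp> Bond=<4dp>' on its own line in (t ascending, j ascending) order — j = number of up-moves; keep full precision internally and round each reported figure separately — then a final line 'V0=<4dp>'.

Under the risk-neutral measure, an up-move has probability p* = (R−d)/(u−d) = 0.8913 and values discount at R = 1.11.
Terminal values V(1,·): V(1,0)=29.1100, V(1,1)=61.0500
Node (0,0) S=196.0000: V=(p*·61.0500+(1−p*)·29.1100)/1.11=51.8723; Δ=(61.0500−29.1100)/(227.3600−137.2000)=0.3543; B=V−Δ·S=-17.5625
The time-0 hedge costs 51.8723, which is the no-arbitrage price.

(0,0): Delta=0.3543 Bond=-17.5625
V0=51.8723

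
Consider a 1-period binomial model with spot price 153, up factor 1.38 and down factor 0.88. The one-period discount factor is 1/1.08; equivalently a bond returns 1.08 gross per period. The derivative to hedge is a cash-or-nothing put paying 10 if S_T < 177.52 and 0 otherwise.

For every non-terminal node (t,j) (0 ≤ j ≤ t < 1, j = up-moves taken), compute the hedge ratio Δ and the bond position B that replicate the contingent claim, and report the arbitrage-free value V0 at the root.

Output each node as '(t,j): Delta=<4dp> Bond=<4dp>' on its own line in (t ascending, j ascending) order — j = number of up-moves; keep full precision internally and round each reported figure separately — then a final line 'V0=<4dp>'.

(0,0): Delta=-0.1307 Bond=25.5556
V0=5.5556

No-arbitrage ⇒ martingale measure with p* = (R−d)/(u−d) = 0.4000.
Terminal payoffs: V(1,0)=10.0000, V(1,1)=0.0000
  t=0,j=0: stock 153.0000 → up 211.1400 (V=0.0000), down 134.6400 (V=10.0000). Price 5.5556; hedge Δ=-0.1307, bond B=25.5556.
Each (Δ,B) replicates both successor values, so the strategy is self-financing and V0 is arbitrage-free.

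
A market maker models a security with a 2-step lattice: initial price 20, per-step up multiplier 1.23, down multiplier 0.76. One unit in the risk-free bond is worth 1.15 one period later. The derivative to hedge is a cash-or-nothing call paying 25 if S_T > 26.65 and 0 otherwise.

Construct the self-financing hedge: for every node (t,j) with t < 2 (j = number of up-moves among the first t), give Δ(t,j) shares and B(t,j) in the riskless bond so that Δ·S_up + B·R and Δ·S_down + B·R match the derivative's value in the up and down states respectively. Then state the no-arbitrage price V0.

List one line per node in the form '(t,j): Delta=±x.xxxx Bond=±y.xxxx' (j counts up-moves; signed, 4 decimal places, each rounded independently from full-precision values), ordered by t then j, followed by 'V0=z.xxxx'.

(0,0): Delta=1.9190 Bond=-25.3645
(1,0): Delta=0.0000 Bond=0.0000
(1,1): Delta=2.1623 Bond=-35.1526
V0=13.0160

No-arbitrage ⇒ martingale measure with p* = (R−d)/(u−d) = 0.8298.
Terminal payoffs: V(2,0)=0.0000, V(2,1)=0.0000, V(2,2)=25.0000
  t=1,j=0: stock 15.2000 → up 18.6960 (V=0.0000), down 11.5520 (V=0.0000). Price 0.0000; hedge Δ=0.0000, bond B=0.0000.
  t=1,j=1: stock 24.6000 → up 30.2580 (V=25.0000), down 18.6960 (V=0.0000). Price 18.0389; hedge Δ=2.1623, bond B=-35.1526.
  t=0,j=0: stock 20.0000 → up 24.6000 (V=18.0389), down 15.2000 (V=0.0000). Price 13.0160; hedge Δ=1.9190, bond B=-25.3645.
The time-0 hedge costs 13.0160, which is the no-arbitrage price.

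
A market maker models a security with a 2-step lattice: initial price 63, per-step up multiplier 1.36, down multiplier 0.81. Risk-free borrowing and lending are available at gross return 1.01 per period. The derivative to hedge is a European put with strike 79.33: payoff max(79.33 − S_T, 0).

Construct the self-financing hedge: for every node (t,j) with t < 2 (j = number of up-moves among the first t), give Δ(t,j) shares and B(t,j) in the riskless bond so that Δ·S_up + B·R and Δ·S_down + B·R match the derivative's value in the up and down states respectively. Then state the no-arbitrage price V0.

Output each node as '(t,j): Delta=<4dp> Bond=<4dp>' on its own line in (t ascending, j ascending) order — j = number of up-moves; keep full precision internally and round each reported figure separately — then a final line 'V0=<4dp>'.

(0,0): Delta=-0.6135 Bond=58.2402
(1,0): Delta=-1.0000 Bond=78.5446
(1,1): Delta=-0.2107 Bond=24.3091
V0=19.5883

Under the risk-neutral measure, an up-move has probability p* = (R−d)/(u−d) = 0.3636 and values discount at R = 1.01.
Payoff layer (t=2): V(2,0)=37.9957, V(2,1)=9.9292, V(2,2)=0.0000
  t=1,j=0: stock 51.0300 → up 69.4008 (V=9.9292), down 41.3343 (V=37.9957). Price 27.5146; hedge Δ=-1.0000, bond B=78.5446.
  t=1,j=1: stock 85.6800 → up 116.5248 (V=0.0000), down 69.4008 (V=9.9292). Price 6.2560; hedge Δ=-0.2107, bond B=24.3091.
  t=0,j=0: stock 63.0000 → up 85.6800 (V=6.2560), down 51.0300 (V=27.5146). Price 19.5883; hedge Δ=-0.6135, bond B=58.2402.
Self-financing check: at every node Δ·S+B equals the discounted successor values.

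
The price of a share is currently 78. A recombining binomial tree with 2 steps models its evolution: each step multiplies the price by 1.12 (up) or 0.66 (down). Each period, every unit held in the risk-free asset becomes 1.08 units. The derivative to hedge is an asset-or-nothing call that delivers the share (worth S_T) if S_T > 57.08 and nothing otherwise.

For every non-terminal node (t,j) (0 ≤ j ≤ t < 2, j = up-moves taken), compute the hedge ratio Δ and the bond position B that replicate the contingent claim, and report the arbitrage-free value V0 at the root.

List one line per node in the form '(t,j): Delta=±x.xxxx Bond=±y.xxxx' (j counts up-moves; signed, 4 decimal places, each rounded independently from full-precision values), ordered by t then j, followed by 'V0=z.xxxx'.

Under the risk-neutral measure, an up-move has probability p* = (R−d)/(u−d) = 0.9130 and values discount at R = 1.08.
Terminal payoffs: V(2,0)=0.0000, V(2,1)=57.6576, V(2,2)=97.8432
  t=1,j=0: stock 51.4800 → up 57.6576 (V=57.6576), down 33.9768 (V=0.0000). Price 48.7443; hedge Δ=2.4348, bond B=-76.5983.
  t=1,j=1: stock 87.3600 → up 97.8432 (V=97.8432), down 57.6576 (V=57.6576). Price 87.3600; hedge Δ=1.0000, bond B=0.0000.
  t=0,j=0: stock 78.0000 → up 87.3600 (V=87.3600), down 51.4800 (V=48.7443). Price 77.7797; hedge Δ=1.0762, bond B=-6.1673.
Root portfolio cost Δ·78+B reproduces V0=77.7797.

(0,0): Delta=1.0762 Bond=-6.1673
(1,0): Delta=2.4348 Bond=-76.5983
(1,1): Delta=1.0000 Bond=0.0000
V0=77.7797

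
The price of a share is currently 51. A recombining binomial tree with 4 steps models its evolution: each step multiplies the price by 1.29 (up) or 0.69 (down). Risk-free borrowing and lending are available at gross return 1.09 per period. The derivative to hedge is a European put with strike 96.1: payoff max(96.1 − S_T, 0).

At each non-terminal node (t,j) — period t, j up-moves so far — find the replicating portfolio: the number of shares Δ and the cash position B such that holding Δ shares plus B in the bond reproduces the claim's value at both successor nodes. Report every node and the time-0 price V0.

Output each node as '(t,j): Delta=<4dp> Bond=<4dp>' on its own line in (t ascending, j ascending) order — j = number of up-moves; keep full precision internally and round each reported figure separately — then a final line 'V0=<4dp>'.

The replicating-portfolio and risk-neutral prices coincide; use p* = (1.09−0.69)/(1.29−0.69) = 0.6667 for the latter.
Terminal payoffs: V(4,0)=84.5398, V(4,1)=74.4874, V(4,2)=55.6938, V(4,3)=20.5580, V(4,4)=0.0000
  t=3,j=0: stock 16.7540 → up 21.6126 (V=74.4874), down 11.5602 (V=84.5398). Price 71.4112; hedge Δ=-1.0000, bond B=88.1651.
  t=3,j=1: stock 31.3226 → up 40.4062 (V=55.6938), down 21.6126 (V=74.4874). Price 56.8425; hedge Δ=-1.0000, bond B=88.1651.
  t=3,j=2: stock 58.5597 → up 75.5420 (V=20.5580), down 40.4062 (V=55.6938). Price 29.6055; hedge Δ=-1.0000, bond B=88.1651.
  t=3,j=3: stock 109.4811 → up 141.2307 (V=0.0000), down 75.5420 (V=20.5580). Price 6.2869; hedge Δ=-0.3130, bond B=40.5502.
  t=2,j=0: stock 24.2811 → up 31.3226 (V=56.8425), down 16.7540 (V=71.4112). Price 56.6043; hedge Δ=-1.0000, bond B=80.8854.
  t=2,j=1: stock 45.3951 → up 58.5597 (V=29.6055), down 31.3226 (V=56.8425). Price 35.4903; hedge Δ=-1.0000, bond B=80.8854.
  t=2,j=2: stock 84.8691 → up 109.4811 (V=6.2869), down 58.5597 (V=29.6055). Price 12.8988; hedge Δ=-0.4579, bond B=51.7632.
  t=1,j=0: stock 35.1900 → up 45.3951 (V=35.4903), down 24.2811 (V=56.6043). Price 39.0168; hedge Δ=-1.0000, bond B=74.2068.
  t=1,j=1: stock 65.7900 → up 84.8691 (V=12.8988), down 45.3951 (V=35.4903). Price 18.7425; hedge Δ=-0.5723, bond B=56.3950.
  t=0,j=0: stock 51.0000 → up 65.7900 (V=18.7425), down 35.1900 (V=39.0168). Price 23.3951; hedge Δ=-0.6626, bond B=57.1856.
Each (Δ,B) replicates both successor values, so the strategy is self-financing and V0 is arbitrage-free.

(0,0): Delta=-0.6626 Bond=57.1856
(1,0): Delta=-1.0000 Bond=74.2068
(1,1): Delta=-0.5723 Bond=56.3950
(2,0): Delta=-1.0000 Bond=80.8854
(2,1): Delta=-1.0000 Bond=80.8854
(2,2): Delta=-0.4579 Bond=51.7632
(3,0): Delta=-1.0000 Bond=88.1651
(3,1): Delta=-1.0000 Bond=88.1651
(3,2): Delta=-1.0000 Bond=88.1651
(3,3): Delta=-0.3130 Bond=40.5502
V0=23.3951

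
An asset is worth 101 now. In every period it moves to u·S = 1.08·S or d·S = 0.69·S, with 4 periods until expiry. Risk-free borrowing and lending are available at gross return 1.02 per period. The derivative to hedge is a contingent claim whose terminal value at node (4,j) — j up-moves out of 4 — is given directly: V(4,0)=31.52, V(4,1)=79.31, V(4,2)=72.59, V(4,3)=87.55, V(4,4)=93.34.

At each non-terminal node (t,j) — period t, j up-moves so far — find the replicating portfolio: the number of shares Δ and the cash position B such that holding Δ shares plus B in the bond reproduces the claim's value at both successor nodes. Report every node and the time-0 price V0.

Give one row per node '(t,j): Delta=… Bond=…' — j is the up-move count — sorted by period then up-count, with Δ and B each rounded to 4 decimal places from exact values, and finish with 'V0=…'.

(0,0): Delta=0.1967 Bond=62.2317
(1,0): Delta=0.3569 Bond=52.3097
(1,1): Delta=0.1781 Bond=65.5066
(2,0): Delta=0.0871 Bond=66.3301
(2,1): Delta=0.3883 Bond=50.9969
(2,2): Delta=0.1537 Bond=69.6930
(3,0): Delta=3.6932 Bond=-51.9917
(3,1): Delta=-0.3318 Bond=89.4110
(3,2): Delta=0.4719 Bond=45.2179
(3,3): Delta=0.1167 Bond=75.7903
V0=82.0966

Since d<R<u, set p* = (R−d)/(u−d) = 0.8462; price each node as the discounted p*-expectation of its children.
Terminal values V(4,·): V(4,0)=31.5200, V(4,1)=79.3100, V(4,2)=72.5900, V(4,3)=87.5500, V(4,4)=93.3400
  t=3,j=0: stock 33.1794 → up 35.8338 (V=79.3100), down 22.8938 (V=31.5200). Price 70.5468; hedge Δ=3.6932, bond B=-51.9917.
  t=3,j=1: stock 51.9330 → up 56.0876 (V=72.5900), down 35.8338 (V=79.3100). Price 72.1802; hedge Δ=-0.3318, bond B=89.4110.
  t=3,j=2: stock 81.2864 → up 87.7893 (V=87.5500), down 56.0876 (V=72.5900). Price 83.5769; hedge Δ=0.4719, bond B=45.2179.
  t=3,j=3: stock 127.2309 → up 137.4094 (V=93.3400), down 87.7893 (V=87.5500). Price 90.6365; hedge Δ=0.1167, bond B=75.7903.
  t=2,j=0: stock 48.0861 → up 51.9330 (V=72.1802), down 33.1794 (V=70.5468). Price 70.5186; hedge Δ=0.0871, bond B=66.3301.
  t=2,j=1: stock 75.2652 → up 81.2864 (V=83.5769), down 51.9330 (V=72.1802). Price 80.2192; hedge Δ=0.3883, bond B=50.9969.
  t=2,j=2: stock 117.8064 → up 127.2309 (V=90.6365), down 81.2864 (V=83.5769). Price 87.7945; hedge Δ=0.1537, bond B=69.6930.
  t=1,j=0: stock 69.6900 → up 75.2652 (V=80.2192), down 48.0861 (V=70.5186). Price 77.1831; hedge Δ=0.3569, bond B=52.3097.
  t=1,j=1: stock 109.0800 → up 117.8064 (V=87.7945), down 75.2652 (V=80.2192). Price 84.9305; hedge Δ=0.1781, bond B=65.5066.
  t=0,j=0: stock 101.0000 → up 109.0800 (V=84.9305), down 69.6900 (V=77.1831). Price 82.0966; hedge Δ=0.1967, bond B=62.2317.
The time-0 hedge costs 82.0966, which is the no-arbitrage price.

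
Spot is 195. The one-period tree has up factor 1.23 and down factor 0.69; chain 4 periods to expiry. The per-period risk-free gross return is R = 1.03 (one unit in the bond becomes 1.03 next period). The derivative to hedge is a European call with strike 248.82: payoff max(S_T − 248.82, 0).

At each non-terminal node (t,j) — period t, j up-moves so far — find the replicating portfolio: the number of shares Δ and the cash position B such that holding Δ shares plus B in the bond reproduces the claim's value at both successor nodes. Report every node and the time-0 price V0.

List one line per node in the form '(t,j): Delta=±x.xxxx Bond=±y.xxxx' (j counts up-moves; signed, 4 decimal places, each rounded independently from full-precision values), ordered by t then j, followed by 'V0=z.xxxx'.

No-arbitrage ⇒ martingale measure with p* = (R−d)/(u−d) = 0.6296.
Terminal values V(4,·): V(4,0)=0.0000, V(4,1)=0.0000, V(4,2)=0.0000, V(4,3)=1.5597, V(4,4)=197.5089
Node (3,0) S=64.0593: V=(p*·0.0000+(1−p*)·0.0000)/1.03=0.0000; Δ=(0.0000−0.0000)/(78.7929−44.2009)=0.0000; B=V−Δ·S=0.0000
Node (3,1) S=114.1926: V=(p*·0.0000+(1−p*)·0.0000)/1.03=0.0000; Δ=(0.0000−0.0000)/(140.4569−78.7929)=0.0000; B=V−Δ·S=0.0000
Node (3,2) S=203.5607: V=(p*·1.5597+(1−p*)·0.0000)/1.03=0.9534; Δ=(1.5597−0.0000)/(250.3797−140.4569)=0.0142; B=V−Δ·S=-1.9348
Node (3,3) S=362.8691: V=(p*·197.5089+(1−p*)·1.5597)/1.03=121.2962; Δ=(197.5089−1.5597)/(446.3289−250.3797)=1.0000; B=V−Δ·S=-241.5728
Node (2,0) S=92.8395: V=(p*·0.0000+(1−p*)·0.0000)/1.03=0.0000; Δ=(0.0000−0.0000)/(114.1926−64.0593)=0.0000; B=V−Δ·S=0.0000
Node (2,1) S=165.4965: V=(p*·0.9534+(1−p*)·0.0000)/1.03=0.5828; Δ=(0.9534−0.0000)/(203.5607−114.1926)=0.0107; B=V−Δ·S=-1.1828
Node (2,2) S=295.0155: V=(p*·121.2962+(1−p*)·0.9534)/1.03=74.4901; Δ=(121.2962−0.9534)/(362.8691−203.5607)=0.7554; B=V−Δ·S=-148.3670
Node (1,0) S=134.5500: V=(p*·0.5828+(1−p*)·0.0000)/1.03=0.3563; Δ=(0.5828−0.0000)/(165.4965−92.8395)=0.0080; B=V−Δ·S=-0.7230
Node (1,1) S=239.8500: V=(p*·74.4901+(1−p*)·0.5828)/1.03=45.7447; Δ=(74.4901−0.5828)/(295.0155−165.4965)=0.5706; B=V−Δ·S=-91.1207
Node (0,0) S=195.0000: V=(p*·45.7447+(1−p*)·0.3563)/1.03=28.0914; Δ=(45.7447−0.3563)/(239.8500−134.5500)=0.4310; B=V−Δ·S=-55.9612
Check: Δ(0,0)·S0 + B(0,0) = 28.0914 = V0.

(0,0): Delta=0.4310 Bond=-55.9612
(1,0): Delta=0.0080 Bond=-0.7230
(1,1): Delta=0.5706 Bond=-91.1207
(2,0): Delta=0.0000 Bond=0.0000
(2,1): Delta=0.0107 Bond=-1.1828
(2,2): Delta=0.7554 Bond=-148.3670
(3,0): Delta=0.0000 Bond=0.0000
(3,1): Delta=0.0000 Bond=0.0000
(3,2): Delta=0.0142 Bond=-1.9348
(3,3): Delta=1.0000 Bond=-241.5728
V0=28.0914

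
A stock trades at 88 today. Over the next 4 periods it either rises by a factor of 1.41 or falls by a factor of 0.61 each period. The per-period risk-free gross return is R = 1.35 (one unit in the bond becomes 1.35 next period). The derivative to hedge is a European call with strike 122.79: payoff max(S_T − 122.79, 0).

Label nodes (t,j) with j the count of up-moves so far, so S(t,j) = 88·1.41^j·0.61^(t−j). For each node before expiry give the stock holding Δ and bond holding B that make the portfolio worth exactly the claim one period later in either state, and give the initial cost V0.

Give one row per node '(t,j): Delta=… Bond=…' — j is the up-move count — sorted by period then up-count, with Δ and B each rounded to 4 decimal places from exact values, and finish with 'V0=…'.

No-arbitrage ⇒ martingale measure with p* = (R−d)/(u−d) = 0.9250.
Terminal payoffs: V(4,0)=0.0000, V(4,1)=0.0000, V(4,2)=0.0000, V(4,3)=27.6869, V(4,4)=225.0337
(3,0): S=19.9743. Δ = (V_up−V_dn)/(S_up−S_dn) = (0.0000−0.0000)/(28.1638−12.1843) = 0.0000. V = [p*·0.0000 + (1−p*)·0.0000]/1.35 = 0.0000. B = V − Δ·S = 0.0000.
(3,1): S=46.1702. Δ = (V_up−V_dn)/(S_up−S_dn) = (0.0000−0.0000)/(65.0999−28.1638) = 0.0000. V = [p*·0.0000 + (1−p*)·0.0000]/1.35 = 0.0000. B = V − Δ·S = 0.0000.
(3,2): S=106.7212. Δ = (V_up−V_dn)/(S_up−S_dn) = (27.6869−0.0000)/(150.4769−65.0999) = 0.3243. V = [p*·27.6869 + (1−p*)·0.0000]/1.35 = 18.9707. B = V − Δ·S = -15.6380.
(3,3): S=246.6834. Δ = (V_up−V_dn)/(S_up−S_dn) = (225.0337−27.6869)/(347.8237−150.4769) = 1.0000. V = [p*·225.0337 + (1−p*)·27.6869]/1.35 = 155.7279. B = V − Δ·S = -90.9556.
(2,0): S=32.7448. Δ = (V_up−V_dn)/(S_up−S_dn) = (0.0000−0.0000)/(46.1702−19.9743) = 0.0000. V = [p*·0.0000 + (1−p*)·0.0000]/1.35 = 0.0000. B = V − Δ·S = 0.0000.
(2,1): S=75.6888. Δ = (V_up−V_dn)/(S_up−S_dn) = (18.9707−0.0000)/(106.7212−46.1702) = 0.3133. V = [p*·18.9707 + (1−p*)·0.0000]/1.35 = 12.9984. B = V − Δ·S = -10.7149.
(2,2): S=174.9528. Δ = (V_up−V_dn)/(S_up−S_dn) = (155.7279−18.9707)/(246.6834−106.7212) = 0.9771. V = [p*·155.7279 + (1−p*)·18.9707]/1.35 = 107.7564. B = V − Δ·S = -63.1902.
(1,0): S=53.6800. Δ = (V_up−V_dn)/(S_up−S_dn) = (12.9984−0.0000)/(75.6888−32.7448) = 0.3027. V = [p*·12.9984 + (1−p*)·0.0000]/1.35 = 8.9063. B = V − Δ·S = -7.3417.
(1,1): S=124.0800. Δ = (V_up−V_dn)/(S_up−S_dn) = (107.7564−12.9984)/(174.9528−75.6888) = 0.9546. V = [p*·107.7564 + (1−p*)·12.9984]/1.35 = 74.5552. B = V − Δ·S = -43.8922.
(0,0): S=88.0000. Δ = (V_up−V_dn)/(S_up−S_dn) = (74.5552−8.9063)/(124.0800−53.6800) = 0.9325. V = [p*·74.5552 + (1−p*)·8.9063]/1.35 = 51.5789. B = V − Δ·S = -30.4822.
Each (Δ,B) replicates both successor values, so the strategy is self-financing and V0 is arbitrage-free.

(0,0): Delta=0.9325 Bond=-30.4822
(1,0): Delta=0.3027 Bond=-7.3417
(1,1): Delta=0.9546 Bond=-43.8922
(2,0): Delta=0.0000 Bond=0.0000
(2,1): Delta=0.3133 Bond=-10.7149
(2,2): Delta=0.9771 Bond=-63.1902
(3,0): Delta=0.0000 Bond=0.0000
(3,1): Delta=0.0000 Bond=0.0000
(3,2): Delta=0.3243 Bond=-15.6380
(3,3): Delta=1.0000 Bond=-90.9556
V0=51.5789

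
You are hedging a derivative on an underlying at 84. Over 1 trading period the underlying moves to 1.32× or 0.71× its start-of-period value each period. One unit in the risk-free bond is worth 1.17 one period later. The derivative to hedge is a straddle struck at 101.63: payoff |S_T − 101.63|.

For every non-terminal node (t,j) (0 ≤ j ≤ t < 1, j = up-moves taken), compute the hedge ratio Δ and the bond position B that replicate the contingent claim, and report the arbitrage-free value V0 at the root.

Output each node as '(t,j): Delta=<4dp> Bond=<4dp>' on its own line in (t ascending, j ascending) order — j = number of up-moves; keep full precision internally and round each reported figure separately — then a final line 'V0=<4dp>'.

No-arbitrage ⇒ martingale measure with p* = (R−d)/(u−d) = 0.7541.
Terminal payoffs: V(1,0)=41.9900, V(1,1)=9.2500
  t=0,j=0: stock 84.0000 → up 110.8800 (V=9.2500), down 59.6400 (V=41.9900). Price 14.7870; hedge Δ=-0.6390, bond B=68.4592.
Self-financing check: at every node Δ·S+B equals the discounted successor values.

(0,0): Delta=-0.6390 Bond=68.4592
V0=14.7870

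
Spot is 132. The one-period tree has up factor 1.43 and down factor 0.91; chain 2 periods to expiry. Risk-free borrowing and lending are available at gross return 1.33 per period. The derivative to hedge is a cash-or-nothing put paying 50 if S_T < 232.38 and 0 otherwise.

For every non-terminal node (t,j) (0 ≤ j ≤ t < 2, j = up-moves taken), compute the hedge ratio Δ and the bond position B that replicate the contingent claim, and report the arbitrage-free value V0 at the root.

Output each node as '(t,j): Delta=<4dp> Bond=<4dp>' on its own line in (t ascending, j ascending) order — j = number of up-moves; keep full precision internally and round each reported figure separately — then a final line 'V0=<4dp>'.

Risk-neutral probability p* = (R−d)/(u−d) = (1.33−0.91)/(1.43−0.91) = 0.8077.
At expiry t=2: V(2,0)=50.0000, V(2,1)=50.0000, V(2,2)=0.0000
  t=1,j=0: stock 120.1200 → up 171.7716 (V=50.0000), down 109.3092 (V=50.0000). Price 37.5940; hedge Δ=0.0000, bond B=37.5940.
  t=1,j=1: stock 188.7600 → up 269.9268 (V=0.0000), down 171.7716 (V=50.0000). Price 7.2296; hedge Δ=-0.5094, bond B=103.3835.
  t=0,j=0: stock 132.0000 → up 188.7600 (V=7.2296), down 120.1200 (V=37.5940). Price 9.8263; hedge Δ=-0.4424, bond B=68.2193.
Each (Δ,B) replicates both successor values, so the strategy is self-financing and V0 is arbitrage-free.

(0,0): Delta=-0.4424 Bond=68.2193
(1,0): Delta=0.0000 Bond=37.5940
(1,1): Delta=-0.5094 Bond=103.3835
V0=9.8263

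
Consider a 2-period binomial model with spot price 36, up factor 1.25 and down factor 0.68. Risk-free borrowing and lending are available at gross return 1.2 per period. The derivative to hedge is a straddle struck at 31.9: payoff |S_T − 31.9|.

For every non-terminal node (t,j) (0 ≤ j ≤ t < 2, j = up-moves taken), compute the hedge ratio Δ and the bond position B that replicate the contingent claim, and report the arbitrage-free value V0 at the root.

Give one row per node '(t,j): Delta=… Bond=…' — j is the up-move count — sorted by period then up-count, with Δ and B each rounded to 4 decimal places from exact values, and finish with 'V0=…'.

(0,0): Delta=0.8043 Bond=-14.6541
(1,0): Delta=-1.0000 Bond=26.5833
(1,1): Delta=0.8986 Bond=-21.8319
V0=14.2992

No-arbitrage ⇒ martingale measure with p* = (R−d)/(u−d) = 0.9123.
At expiry t=2: V(2,0)=15.2536, V(2,1)=1.3000, V(2,2)=24.3500
Node (1,0) S=24.4800: V=(p*·1.3000+(1−p*)·15.2536)/1.2=2.1033; Δ=(1.3000−15.2536)/(30.6000−16.6464)=-1.0000; B=V−Δ·S=26.5833
Node (1,1) S=45.0000: V=(p*·24.3500+(1−p*)·1.3000)/1.2=18.6067; Δ=(24.3500−1.3000)/(56.2500−30.6000)=0.8986; B=V−Δ·S=-21.8319
Node (0,0) S=36.0000: V=(p*·18.6067+(1−p*)·2.1033)/1.2=14.2992; Δ=(18.6067−2.1033)/(45.0000−24.4800)=0.8043; B=V−Δ·S=-14.6541
Check: Δ(0,0)·S0 + B(0,0) = 14.2992 = V0.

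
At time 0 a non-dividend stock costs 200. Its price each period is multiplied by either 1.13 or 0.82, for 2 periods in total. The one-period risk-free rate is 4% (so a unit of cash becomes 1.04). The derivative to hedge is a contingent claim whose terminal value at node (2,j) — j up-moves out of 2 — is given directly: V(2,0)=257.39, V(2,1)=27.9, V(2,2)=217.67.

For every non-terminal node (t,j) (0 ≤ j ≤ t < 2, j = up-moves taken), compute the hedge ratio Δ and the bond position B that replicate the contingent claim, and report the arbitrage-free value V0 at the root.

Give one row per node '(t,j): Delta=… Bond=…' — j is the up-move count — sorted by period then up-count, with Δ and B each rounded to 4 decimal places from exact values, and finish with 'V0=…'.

Under the risk-neutral measure, an up-move has probability p* = (R−d)/(u−d) = 0.7097 and values discount at R = 1.04.
Terminal values V(2,·): V(2,0)=257.3900, V(2,1)=27.9000, V(2,2)=217.6700
  t=1,j=0: stock 164.0000 → up 185.3200 (V=27.9000), down 134.4800 (V=257.3900). Price 90.8905; hedge Δ=-4.5140, bond B=831.1808.
  t=1,j=1: stock 226.0000 → up 255.3800 (V=217.6700), down 185.3200 (V=27.9000). Price 156.3226; hedge Δ=2.7087, bond B=-455.8387.
  t=0,j=0: stock 200.0000 → up 226.0000 (V=156.3226), down 164.0000 (V=90.8905). Price 132.0444; hedge Δ=1.0554, bond B=-79.0268.
Self-financing check: at every node Δ·S+B equals the discounted successor values.

(0,0): Delta=1.0554 Bond=-79.0268
(1,0): Delta=-4.5140 Bond=831.1808
(1,1): Delta=2.7087 Bond=-455.8387
V0=132.0444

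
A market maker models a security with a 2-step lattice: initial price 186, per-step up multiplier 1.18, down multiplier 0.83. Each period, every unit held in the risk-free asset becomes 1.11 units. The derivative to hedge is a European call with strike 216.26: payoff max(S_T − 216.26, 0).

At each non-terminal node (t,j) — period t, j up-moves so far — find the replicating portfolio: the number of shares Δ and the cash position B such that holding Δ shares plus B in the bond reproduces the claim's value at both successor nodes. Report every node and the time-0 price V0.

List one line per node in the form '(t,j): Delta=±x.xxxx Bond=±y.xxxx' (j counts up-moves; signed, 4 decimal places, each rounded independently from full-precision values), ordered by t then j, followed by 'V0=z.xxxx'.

Under the risk-neutral measure, an up-move has probability p* = (R−d)/(u−d) = 0.8000 and values discount at R = 1.11.
Terminal payoffs: V(2,0)=0.0000, V(2,1)=0.0000, V(2,2)=42.7264
  t=1,j=0: stock 154.3800 → up 182.1684 (V=0.0000), down 128.1354 (V=0.0000). Price 0.0000; hedge Δ=0.0000, bond B=0.0000.
  t=1,j=1: stock 219.4800 → up 258.9864 (V=42.7264), down 182.1684 (V=0.0000). Price 30.7938; hedge Δ=0.5562, bond B=-91.2816.
  t=0,j=0: stock 186.0000 → up 219.4800 (V=30.7938), down 154.3800 (V=0.0000). Price 22.1937; hedge Δ=0.4730, bond B=-65.7886.
Root portfolio cost Δ·186+B reproduces V0=22.1937.

(0,0): Delta=0.4730 Bond=-65.7886
(1,0): Delta=0.0000 Bond=0.0000
(1,1): Delta=0.5562 Bond=-91.2816
V0=22.1937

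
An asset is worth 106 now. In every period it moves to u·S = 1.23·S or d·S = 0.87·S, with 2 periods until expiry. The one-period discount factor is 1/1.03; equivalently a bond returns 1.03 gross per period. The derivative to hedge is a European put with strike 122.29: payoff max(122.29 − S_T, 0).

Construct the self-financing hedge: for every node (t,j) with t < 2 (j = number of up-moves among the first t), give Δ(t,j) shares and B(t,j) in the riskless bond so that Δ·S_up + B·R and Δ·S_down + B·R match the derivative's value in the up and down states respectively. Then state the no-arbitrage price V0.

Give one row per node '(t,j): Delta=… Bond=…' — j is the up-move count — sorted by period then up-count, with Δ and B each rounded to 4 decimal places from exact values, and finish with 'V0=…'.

(0,0): Delta=-0.5694 Bond=76.7198
(1,0): Delta=-1.0000 Bond=118.7282
(1,1): Delta=-0.1888 Bond=29.3880
V0=16.3598

No-arbitrage ⇒ martingale measure with p* = (R−d)/(u−d) = 0.4444.
Payoff layer (t=2): V(2,0)=42.0586, V(2,1)=8.8594, V(2,2)=0.0000
(1,0): S=92.2200. Δ = (V_up−V_dn)/(S_up−S_dn) = (8.8594−42.0586)/(113.4306−80.2314) = -1.0000. V = [p*·8.8594 + (1−p*)·42.0586]/1.03 = 26.5082. B = V − Δ·S = 118.7282.
(1,1): S=130.3800. Δ = (V_up−V_dn)/(S_up−S_dn) = (0.0000−8.8594)/(160.3674−113.4306) = -0.1888. V = [p*·0.0000 + (1−p*)·8.8594]/1.03 = 4.7785. B = V − Δ·S = 29.3880.
(0,0): S=106.0000. Δ = (V_up−V_dn)/(S_up−S_dn) = (4.7785−26.5082)/(130.3800−92.2200) = -0.5694. V = [p*·4.7785 + (1−p*)·26.5082]/1.03 = 16.3598. B = V − Δ·S = 76.7198.
Each (Δ,B) replicates both successor values, so the strategy is self-financing and V0 is arbitrage-free.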